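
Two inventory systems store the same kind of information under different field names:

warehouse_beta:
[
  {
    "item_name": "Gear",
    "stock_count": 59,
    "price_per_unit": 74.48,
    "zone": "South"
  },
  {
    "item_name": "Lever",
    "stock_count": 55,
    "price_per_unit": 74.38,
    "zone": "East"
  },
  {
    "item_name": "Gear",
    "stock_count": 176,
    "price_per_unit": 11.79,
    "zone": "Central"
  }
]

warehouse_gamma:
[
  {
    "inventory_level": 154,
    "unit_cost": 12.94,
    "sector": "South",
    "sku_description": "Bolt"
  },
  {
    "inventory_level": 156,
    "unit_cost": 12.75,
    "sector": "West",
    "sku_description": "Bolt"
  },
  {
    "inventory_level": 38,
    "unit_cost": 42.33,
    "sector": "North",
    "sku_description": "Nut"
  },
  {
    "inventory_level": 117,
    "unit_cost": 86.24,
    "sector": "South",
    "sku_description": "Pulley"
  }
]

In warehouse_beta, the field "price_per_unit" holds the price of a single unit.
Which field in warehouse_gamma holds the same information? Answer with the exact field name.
unit_cost

In warehouse_beta, "price_per_unit" holds the price of a single unit.
The fields in warehouse_gamma are: "inventory_level", "unit_cost", "sector", "sku_description".
"unit_cost" is the match: the name refers to the same concept and its values are decimal currency amounts (e.g. 12.94, 12.75).
The other fields ("inventory_level", "sector", "sku_description") hold different kinds of data.

So "price_per_unit" in warehouse_beta corresponds to "unit_cost" in warehouse_gamma.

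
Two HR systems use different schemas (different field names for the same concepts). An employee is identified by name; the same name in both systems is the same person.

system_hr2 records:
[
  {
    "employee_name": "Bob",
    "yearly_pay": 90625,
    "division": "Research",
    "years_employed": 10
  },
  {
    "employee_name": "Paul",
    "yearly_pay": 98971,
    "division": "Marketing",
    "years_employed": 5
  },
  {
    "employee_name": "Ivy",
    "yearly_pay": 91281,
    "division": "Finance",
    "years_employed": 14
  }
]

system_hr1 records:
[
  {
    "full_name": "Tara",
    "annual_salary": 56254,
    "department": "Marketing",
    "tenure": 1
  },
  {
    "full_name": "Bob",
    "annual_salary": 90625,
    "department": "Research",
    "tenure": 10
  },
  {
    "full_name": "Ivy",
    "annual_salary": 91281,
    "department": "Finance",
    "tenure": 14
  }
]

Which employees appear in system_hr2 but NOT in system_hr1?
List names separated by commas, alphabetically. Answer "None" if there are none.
Paul

Schema mapping: "employee_name" (system_hr2) = "full_name" (system_hr1) = employee name

Names in system_hr2: ['Bob', 'Ivy', 'Paul']
Names in system_hr1: ['Bob', 'Ivy', 'Tara']

In system_hr2 but not system_hr1: ['Paul']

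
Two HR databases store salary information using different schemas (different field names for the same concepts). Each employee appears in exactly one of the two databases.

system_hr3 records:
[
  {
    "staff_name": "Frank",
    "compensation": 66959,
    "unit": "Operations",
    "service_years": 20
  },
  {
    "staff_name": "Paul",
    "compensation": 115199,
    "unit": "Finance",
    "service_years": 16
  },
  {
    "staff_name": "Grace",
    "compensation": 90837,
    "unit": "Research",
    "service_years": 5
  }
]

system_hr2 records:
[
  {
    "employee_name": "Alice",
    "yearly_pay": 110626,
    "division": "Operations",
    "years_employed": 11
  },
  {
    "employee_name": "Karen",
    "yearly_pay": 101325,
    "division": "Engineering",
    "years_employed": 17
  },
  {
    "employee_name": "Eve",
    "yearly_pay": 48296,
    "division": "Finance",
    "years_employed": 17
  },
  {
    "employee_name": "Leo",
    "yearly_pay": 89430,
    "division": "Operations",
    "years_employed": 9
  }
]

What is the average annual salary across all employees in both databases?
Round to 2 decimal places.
88953.14

Schema mapping: "compensation" (system_hr3) = "yearly_pay" (system_hr2) = annual salary

All salaries: [66959, 115199, 90837, 110626, 101325, 48296, 89430]
Sum: 622672
Count: 7
Average: 622672 / 7 = 88953.14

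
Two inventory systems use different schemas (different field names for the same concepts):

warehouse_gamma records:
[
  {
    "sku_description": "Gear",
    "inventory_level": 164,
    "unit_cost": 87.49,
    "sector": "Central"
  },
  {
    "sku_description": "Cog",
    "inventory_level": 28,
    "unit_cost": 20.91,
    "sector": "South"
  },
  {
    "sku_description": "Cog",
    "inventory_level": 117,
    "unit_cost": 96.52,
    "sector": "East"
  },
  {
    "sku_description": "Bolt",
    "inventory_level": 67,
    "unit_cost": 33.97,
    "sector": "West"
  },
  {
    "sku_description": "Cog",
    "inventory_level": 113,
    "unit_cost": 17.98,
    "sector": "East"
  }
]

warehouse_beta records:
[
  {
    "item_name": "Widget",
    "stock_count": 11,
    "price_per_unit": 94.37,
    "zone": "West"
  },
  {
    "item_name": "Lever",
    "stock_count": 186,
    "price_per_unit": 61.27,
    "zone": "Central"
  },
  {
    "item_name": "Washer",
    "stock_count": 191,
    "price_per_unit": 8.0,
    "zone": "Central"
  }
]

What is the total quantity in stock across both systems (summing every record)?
877

To reconcile these schemas, identify the field holding the quantity in stock in each system:
1. In warehouse_gamma it is "inventory_level"
2. In warehouse_beta it is "stock_count"

From warehouse_gamma: 164 + 28 + 117 + 67 + 113 = 489
From warehouse_beta: 11 + 186 + 191 = 388

Total: 489 + 388 = 877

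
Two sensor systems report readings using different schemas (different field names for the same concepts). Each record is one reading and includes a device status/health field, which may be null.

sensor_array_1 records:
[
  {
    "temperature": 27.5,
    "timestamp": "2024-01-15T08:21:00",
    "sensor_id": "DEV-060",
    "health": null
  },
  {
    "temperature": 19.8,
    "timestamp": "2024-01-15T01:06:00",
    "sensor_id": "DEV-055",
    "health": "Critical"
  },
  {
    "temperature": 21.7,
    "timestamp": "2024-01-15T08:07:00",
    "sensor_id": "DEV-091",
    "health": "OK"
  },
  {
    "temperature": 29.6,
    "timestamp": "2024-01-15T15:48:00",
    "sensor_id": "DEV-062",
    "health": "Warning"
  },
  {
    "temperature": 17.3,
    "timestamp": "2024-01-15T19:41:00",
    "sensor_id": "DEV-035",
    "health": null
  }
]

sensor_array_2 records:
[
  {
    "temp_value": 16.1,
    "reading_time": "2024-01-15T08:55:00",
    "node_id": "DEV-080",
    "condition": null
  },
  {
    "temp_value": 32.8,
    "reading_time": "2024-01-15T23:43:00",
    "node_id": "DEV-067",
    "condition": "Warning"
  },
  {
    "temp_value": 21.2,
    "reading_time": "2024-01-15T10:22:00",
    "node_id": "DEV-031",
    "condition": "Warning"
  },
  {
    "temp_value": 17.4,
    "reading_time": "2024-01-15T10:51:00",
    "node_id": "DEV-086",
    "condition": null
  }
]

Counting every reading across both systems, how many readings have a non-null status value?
5

Schema mapping: "health" (sensor_array_1) = "condition" (sensor_array_2) = status

Non-null in sensor_array_1: 3
Non-null in sensor_array_2: 2

Total non-null: 3 + 2 = 5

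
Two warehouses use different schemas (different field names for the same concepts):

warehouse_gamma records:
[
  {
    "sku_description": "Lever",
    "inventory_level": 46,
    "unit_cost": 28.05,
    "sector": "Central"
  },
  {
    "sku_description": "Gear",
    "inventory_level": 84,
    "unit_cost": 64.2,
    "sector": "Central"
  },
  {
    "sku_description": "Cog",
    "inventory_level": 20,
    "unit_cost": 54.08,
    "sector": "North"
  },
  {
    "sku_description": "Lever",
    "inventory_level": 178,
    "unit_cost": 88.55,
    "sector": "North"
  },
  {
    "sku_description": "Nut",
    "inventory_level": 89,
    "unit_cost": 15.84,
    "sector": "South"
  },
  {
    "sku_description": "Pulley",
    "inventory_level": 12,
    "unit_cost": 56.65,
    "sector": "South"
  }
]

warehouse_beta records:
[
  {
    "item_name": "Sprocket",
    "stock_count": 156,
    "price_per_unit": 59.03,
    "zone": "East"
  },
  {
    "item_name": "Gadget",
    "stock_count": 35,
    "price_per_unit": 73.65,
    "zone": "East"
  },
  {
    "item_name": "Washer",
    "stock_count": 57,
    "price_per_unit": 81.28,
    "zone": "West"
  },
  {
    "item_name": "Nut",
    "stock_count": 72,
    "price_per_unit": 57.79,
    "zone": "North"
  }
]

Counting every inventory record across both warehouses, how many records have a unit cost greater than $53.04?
8

Schema mapping: "unit_cost" (warehouse_gamma) = "price_per_unit" (warehouse_beta) = unit cost

Records > $53.04 in warehouse_gamma: 4
Records > $53.04 in warehouse_beta: 4

Total count: 4 + 4 = 8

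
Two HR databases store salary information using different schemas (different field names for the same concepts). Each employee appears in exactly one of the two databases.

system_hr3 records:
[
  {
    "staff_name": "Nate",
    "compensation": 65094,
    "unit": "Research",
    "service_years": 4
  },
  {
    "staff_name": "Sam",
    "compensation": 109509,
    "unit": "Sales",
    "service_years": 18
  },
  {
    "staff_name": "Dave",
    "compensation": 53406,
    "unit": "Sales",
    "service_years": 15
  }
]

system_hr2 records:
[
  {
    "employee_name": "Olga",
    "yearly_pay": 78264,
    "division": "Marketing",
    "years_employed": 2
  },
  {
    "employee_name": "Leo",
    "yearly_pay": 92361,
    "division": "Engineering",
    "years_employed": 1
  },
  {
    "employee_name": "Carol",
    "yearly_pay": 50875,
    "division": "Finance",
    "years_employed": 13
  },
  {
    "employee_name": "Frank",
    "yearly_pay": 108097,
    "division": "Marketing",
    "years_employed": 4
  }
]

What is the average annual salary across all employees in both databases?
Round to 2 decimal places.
79658.00

Schema mapping: "compensation" (system_hr3) = "yearly_pay" (system_hr2) = annual salary

All salaries: [65094, 109509, 53406, 78264, 92361, 50875, 108097]
Sum: 557606
Count: 7
Average: 557606 / 7 = 79658.00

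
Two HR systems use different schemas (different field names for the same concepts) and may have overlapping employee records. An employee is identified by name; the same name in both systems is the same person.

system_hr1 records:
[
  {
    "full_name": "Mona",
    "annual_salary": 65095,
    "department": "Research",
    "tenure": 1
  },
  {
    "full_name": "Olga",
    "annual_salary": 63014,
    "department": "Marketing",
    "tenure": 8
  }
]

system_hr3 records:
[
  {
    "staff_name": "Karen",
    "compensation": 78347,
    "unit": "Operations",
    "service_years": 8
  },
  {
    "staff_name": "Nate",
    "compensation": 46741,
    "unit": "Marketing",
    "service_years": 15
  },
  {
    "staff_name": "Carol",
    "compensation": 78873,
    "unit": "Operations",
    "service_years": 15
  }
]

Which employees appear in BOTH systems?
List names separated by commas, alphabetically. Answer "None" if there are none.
None

Schema mapping: "full_name" (system_hr1) = "staff_name" (system_hr3) = employee name

Names in system_hr1: ['Mona', 'Olga']
Names in system_hr3: ['Carol', 'Karen', 'Nate']

Intersection: None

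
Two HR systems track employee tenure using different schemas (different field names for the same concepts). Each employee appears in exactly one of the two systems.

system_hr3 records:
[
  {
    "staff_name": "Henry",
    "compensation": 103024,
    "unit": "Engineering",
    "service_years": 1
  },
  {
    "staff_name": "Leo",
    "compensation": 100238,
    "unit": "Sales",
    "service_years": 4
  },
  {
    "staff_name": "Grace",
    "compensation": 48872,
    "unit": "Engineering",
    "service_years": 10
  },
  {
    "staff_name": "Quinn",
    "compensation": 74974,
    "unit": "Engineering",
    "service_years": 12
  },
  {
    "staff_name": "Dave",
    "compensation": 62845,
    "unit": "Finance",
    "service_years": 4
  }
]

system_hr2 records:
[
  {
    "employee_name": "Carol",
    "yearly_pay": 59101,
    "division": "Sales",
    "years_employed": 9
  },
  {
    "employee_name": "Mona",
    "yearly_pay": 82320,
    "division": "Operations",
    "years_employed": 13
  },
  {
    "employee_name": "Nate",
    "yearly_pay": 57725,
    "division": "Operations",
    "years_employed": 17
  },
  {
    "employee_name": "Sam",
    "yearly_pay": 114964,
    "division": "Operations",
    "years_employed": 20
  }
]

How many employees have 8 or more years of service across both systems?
6

Reconcile schemas: "service_years" (system_hr3) = "years_employed" (system_hr2) = years of service

From system_hr3: 2 employees with >= 8 years
From system_hr2: 4 employees with >= 8 years

Total: 2 + 4 = 6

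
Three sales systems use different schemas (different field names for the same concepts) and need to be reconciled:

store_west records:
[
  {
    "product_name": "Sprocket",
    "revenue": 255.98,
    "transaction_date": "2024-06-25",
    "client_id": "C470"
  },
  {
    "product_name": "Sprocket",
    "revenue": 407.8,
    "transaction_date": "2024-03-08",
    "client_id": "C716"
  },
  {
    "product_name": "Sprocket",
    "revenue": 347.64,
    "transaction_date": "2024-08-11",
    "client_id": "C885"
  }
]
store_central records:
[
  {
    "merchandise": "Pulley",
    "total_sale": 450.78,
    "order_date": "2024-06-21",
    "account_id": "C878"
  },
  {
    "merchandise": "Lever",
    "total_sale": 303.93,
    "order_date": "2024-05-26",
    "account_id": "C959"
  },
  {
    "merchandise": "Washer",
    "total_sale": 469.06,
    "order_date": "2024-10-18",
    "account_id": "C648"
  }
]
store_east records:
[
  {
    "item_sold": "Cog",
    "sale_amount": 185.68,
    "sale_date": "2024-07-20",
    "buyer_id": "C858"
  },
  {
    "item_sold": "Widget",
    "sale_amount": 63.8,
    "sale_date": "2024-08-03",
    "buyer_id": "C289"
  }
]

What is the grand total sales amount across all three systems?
2484.67

Schema reconciliation - all amount fields map to sale amount:

store_west (revenue): 1011.42
store_central (total_sale): 1223.77
store_east (sale_amount): 249.48

Grand total: 2484.67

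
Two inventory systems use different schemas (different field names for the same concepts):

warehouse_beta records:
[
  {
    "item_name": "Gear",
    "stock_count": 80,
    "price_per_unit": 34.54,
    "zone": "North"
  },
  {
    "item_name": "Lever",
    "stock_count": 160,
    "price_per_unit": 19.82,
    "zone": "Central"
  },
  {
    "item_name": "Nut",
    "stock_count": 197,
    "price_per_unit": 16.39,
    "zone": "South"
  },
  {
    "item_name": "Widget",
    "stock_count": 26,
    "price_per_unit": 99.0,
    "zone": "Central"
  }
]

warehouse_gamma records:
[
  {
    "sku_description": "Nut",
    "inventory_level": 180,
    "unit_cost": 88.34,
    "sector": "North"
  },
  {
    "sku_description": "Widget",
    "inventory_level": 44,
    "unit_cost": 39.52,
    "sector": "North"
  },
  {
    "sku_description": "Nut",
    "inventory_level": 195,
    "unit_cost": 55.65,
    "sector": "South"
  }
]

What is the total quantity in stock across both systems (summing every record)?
882

To reconcile these schemas, identify the field holding the quantity in stock in each system:
1. In warehouse_beta it is "stock_count"
2. In warehouse_gamma it is "inventory_level"

From warehouse_beta: 80 + 160 + 197 + 26 = 463
From warehouse_gamma: 180 + 44 + 195 = 419

Total: 463 + 419 = 882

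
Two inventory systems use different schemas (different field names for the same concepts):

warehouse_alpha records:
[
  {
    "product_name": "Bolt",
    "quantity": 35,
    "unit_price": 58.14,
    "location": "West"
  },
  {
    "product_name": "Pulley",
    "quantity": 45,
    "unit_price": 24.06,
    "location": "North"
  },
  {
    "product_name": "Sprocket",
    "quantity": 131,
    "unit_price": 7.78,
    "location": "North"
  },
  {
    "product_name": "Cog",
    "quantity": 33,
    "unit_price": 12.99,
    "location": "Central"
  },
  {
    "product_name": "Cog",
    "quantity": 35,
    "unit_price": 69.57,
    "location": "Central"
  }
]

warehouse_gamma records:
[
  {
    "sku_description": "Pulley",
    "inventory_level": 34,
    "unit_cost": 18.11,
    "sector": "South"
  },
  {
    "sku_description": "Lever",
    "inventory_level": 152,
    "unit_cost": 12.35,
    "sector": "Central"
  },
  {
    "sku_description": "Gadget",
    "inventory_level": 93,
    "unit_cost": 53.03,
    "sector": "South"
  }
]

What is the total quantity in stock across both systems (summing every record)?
558

To reconcile these schemas, identify the field holding the quantity in stock in each system:
1. In warehouse_alpha it is "quantity"
2. In warehouse_gamma it is "inventory_level"

From warehouse_alpha: 35 + 45 + 131 + 33 + 35 = 279
From warehouse_gamma: 34 + 152 + 93 = 279

Total: 279 + 279 = 558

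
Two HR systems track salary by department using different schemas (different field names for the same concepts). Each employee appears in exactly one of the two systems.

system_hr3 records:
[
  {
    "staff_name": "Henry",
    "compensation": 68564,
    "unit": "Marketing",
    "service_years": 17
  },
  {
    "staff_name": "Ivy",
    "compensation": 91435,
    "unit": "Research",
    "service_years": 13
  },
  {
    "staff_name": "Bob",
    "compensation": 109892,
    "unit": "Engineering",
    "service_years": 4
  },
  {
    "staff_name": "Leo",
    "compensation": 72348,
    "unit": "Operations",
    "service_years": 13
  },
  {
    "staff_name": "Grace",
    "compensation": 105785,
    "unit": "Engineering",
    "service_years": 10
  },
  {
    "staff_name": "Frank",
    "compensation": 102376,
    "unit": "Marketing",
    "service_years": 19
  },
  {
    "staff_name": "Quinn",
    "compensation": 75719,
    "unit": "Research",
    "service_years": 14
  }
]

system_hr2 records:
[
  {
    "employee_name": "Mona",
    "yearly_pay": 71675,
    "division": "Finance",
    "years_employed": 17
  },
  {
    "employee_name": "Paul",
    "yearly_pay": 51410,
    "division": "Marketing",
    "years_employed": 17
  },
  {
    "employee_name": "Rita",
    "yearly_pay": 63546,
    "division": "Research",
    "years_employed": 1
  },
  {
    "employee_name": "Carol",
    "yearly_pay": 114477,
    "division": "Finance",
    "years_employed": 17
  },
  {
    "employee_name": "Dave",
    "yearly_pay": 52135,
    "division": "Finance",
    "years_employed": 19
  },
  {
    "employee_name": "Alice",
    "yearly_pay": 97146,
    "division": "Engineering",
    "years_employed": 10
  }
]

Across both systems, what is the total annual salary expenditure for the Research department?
230700

Schema mappings:
- "unit" (system_hr3) = "division" (system_hr2) = department
- "compensation" (system_hr3) = "yearly_pay" (system_hr2) = salary

Research salaries from system_hr3: 167154
Research salaries from system_hr2: 63546

Total: 167154 + 63546 = 230700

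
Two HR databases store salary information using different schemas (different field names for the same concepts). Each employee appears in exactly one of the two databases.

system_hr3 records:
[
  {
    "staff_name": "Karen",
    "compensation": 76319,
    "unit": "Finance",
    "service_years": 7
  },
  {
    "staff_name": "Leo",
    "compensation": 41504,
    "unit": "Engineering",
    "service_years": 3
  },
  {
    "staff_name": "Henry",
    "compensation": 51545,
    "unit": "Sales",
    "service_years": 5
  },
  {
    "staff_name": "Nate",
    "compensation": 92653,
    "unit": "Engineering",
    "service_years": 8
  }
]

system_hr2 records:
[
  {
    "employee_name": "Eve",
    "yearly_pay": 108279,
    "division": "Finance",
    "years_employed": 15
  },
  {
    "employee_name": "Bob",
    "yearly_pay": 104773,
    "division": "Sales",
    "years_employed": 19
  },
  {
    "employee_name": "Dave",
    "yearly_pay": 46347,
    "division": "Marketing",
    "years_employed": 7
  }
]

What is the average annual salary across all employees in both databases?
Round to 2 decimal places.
74488.57

Schema mapping: "compensation" (system_hr3) = "yearly_pay" (system_hr2) = annual salary

All salaries: [76319, 41504, 51545, 92653, 108279, 104773, 46347]
Sum: 521420
Count: 7
Average: 521420 / 7 = 74488.57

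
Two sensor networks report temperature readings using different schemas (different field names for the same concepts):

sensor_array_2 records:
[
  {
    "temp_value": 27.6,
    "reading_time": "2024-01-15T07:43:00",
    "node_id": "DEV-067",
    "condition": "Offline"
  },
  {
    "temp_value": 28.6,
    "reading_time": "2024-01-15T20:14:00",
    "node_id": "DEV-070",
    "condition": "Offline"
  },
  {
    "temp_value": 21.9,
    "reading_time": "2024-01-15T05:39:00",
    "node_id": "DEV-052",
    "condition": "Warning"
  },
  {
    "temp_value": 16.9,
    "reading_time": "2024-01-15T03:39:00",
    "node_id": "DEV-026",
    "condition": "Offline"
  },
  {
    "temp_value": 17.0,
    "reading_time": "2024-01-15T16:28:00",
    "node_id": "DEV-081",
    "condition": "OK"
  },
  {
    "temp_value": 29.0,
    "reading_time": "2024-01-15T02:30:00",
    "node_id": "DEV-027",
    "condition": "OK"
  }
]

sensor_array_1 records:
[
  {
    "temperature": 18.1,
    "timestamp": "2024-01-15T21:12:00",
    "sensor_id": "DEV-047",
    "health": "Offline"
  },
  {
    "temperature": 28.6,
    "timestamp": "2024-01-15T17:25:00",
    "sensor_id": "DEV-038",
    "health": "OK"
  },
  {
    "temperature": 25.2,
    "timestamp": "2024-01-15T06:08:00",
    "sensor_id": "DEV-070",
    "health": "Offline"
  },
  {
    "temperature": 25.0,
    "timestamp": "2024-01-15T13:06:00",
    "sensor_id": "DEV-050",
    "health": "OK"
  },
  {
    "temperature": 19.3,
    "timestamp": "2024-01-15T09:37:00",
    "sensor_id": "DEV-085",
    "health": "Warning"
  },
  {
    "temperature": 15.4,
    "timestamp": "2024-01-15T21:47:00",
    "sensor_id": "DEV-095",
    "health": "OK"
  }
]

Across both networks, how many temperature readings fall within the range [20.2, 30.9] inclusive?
7

Schema mapping: "temp_value" (sensor_array_2) = "temperature" (sensor_array_1) = temperature

Readings in [20.2, 30.9] from sensor_array_2: 4
Readings in [20.2, 30.9] from sensor_array_1: 3

Total count: 4 + 3 = 7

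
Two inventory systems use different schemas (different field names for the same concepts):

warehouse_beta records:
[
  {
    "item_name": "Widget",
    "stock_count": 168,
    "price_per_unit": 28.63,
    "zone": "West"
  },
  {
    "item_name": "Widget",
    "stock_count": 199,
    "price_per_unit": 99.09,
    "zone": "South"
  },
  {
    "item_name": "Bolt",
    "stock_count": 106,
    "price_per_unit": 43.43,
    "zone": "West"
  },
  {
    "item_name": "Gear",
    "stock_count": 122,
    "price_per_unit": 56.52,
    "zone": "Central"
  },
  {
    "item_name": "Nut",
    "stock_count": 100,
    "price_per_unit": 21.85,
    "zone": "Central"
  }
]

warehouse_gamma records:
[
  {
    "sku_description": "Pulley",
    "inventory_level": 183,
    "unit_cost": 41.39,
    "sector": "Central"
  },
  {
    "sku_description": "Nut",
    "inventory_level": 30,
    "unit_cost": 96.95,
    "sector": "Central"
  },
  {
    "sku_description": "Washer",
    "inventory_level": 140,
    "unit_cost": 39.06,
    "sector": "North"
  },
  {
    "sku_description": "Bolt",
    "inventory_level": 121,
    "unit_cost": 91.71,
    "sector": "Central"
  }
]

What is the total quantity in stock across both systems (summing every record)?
1169

To reconcile these schemas, identify the field holding the quantity in stock in each system:
1. In warehouse_beta it is "stock_count"
2. In warehouse_gamma it is "inventory_level"

From warehouse_beta: 168 + 199 + 106 + 122 + 100 = 695
From warehouse_gamma: 183 + 30 + 140 + 121 = 474

Total: 695 + 474 = 1169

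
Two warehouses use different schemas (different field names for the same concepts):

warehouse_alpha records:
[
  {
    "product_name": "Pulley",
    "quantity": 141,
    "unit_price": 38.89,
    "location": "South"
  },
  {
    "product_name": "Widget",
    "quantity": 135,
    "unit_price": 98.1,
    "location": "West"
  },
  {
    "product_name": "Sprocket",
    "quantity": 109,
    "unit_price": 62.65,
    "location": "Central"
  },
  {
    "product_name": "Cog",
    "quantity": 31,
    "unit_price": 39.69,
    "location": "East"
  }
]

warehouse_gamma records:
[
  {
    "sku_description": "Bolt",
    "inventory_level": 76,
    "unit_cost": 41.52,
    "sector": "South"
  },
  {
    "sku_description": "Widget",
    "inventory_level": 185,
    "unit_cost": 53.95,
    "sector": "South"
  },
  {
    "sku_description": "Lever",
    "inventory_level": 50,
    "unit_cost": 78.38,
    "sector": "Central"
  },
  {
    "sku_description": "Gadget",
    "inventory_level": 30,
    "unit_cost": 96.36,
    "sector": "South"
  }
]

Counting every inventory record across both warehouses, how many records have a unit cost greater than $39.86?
6

Schema mapping: "unit_price" (warehouse_alpha) = "unit_cost" (warehouse_gamma) = unit cost

Records > $39.86 in warehouse_alpha: 2
Records > $39.86 in warehouse_gamma: 4

Total count: 2 + 4 = 6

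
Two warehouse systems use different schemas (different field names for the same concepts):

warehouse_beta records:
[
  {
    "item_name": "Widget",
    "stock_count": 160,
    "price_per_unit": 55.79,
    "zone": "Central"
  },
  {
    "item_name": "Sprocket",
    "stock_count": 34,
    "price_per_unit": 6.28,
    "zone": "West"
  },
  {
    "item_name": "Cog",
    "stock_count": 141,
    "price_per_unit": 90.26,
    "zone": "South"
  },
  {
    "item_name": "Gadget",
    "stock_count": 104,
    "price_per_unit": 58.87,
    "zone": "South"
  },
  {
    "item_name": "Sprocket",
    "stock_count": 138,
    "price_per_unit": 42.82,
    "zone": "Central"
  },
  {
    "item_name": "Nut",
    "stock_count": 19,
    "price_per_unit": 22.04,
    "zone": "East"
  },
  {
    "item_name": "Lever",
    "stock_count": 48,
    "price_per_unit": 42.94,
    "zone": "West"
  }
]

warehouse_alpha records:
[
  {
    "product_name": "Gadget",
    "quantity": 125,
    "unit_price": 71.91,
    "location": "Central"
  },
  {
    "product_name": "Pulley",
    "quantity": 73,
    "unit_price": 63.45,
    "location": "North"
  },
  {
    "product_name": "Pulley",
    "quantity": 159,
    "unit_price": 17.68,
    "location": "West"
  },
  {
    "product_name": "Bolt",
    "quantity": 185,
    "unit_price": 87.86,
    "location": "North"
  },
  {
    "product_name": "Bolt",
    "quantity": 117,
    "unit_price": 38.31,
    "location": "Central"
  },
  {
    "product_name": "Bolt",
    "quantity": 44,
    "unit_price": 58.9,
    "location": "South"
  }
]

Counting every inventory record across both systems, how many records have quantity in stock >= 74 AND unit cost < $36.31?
1

Schema mappings:
- "stock_count" (warehouse_beta) = "quantity" (warehouse_alpha) = quantity
- "price_per_unit" (warehouse_beta) = "unit_price" (warehouse_alpha) = unit cost

Records meeting both conditions in warehouse_beta: 0
Records meeting both conditions in warehouse_alpha: 1

Total: 0 + 1 = 1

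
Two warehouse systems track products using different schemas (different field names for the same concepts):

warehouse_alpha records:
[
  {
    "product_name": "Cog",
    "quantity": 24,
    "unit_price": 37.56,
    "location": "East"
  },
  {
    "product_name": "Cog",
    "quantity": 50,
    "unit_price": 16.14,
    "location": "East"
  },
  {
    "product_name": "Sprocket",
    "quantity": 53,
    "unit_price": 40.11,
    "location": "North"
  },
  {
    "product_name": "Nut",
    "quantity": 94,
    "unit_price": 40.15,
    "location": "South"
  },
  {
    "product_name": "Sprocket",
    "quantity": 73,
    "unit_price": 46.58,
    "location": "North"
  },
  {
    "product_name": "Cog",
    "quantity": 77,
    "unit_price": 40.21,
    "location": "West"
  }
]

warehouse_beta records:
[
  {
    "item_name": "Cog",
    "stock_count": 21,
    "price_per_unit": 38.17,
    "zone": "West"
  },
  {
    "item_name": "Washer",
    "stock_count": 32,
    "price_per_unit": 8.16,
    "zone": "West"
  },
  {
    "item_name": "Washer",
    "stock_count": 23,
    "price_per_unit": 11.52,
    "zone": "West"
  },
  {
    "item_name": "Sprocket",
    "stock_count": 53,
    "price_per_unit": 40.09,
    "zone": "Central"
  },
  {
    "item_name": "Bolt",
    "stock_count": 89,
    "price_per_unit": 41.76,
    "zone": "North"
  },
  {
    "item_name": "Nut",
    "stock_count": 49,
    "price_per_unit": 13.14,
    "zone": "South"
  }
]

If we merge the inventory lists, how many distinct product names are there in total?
5

Schema mapping: "product_name" (warehouse_alpha) = "item_name" (warehouse_beta) = product name

Products in warehouse_alpha: ['Cog', 'Nut', 'Sprocket']
Products in warehouse_beta: ['Bolt', 'Cog', 'Nut', 'Sprocket', 'Washer']

Union (unique products): ['Bolt', 'Cog', 'Nut', 'Sprocket', 'Washer']
Count: 5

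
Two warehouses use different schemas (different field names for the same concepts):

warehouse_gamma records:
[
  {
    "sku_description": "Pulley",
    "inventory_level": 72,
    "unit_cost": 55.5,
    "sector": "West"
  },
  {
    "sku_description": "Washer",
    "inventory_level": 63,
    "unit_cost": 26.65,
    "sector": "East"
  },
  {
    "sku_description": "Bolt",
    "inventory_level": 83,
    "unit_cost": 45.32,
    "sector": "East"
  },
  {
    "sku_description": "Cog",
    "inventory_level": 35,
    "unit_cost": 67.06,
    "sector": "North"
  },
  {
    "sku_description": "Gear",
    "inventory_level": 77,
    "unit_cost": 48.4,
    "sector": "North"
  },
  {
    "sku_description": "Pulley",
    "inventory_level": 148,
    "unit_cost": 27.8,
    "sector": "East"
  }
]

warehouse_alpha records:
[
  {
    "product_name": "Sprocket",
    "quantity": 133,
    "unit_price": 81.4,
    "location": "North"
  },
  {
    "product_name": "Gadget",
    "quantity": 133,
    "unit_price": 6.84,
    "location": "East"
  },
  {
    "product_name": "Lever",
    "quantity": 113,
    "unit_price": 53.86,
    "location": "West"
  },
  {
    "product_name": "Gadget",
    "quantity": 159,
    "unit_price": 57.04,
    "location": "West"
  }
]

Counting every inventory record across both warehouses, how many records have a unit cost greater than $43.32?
7

Schema mapping: "unit_cost" (warehouse_gamma) = "unit_price" (warehouse_alpha) = unit cost

Records > $43.32 in warehouse_gamma: 4
Records > $43.32 in warehouse_alpha: 3

Total count: 4 + 3 = 7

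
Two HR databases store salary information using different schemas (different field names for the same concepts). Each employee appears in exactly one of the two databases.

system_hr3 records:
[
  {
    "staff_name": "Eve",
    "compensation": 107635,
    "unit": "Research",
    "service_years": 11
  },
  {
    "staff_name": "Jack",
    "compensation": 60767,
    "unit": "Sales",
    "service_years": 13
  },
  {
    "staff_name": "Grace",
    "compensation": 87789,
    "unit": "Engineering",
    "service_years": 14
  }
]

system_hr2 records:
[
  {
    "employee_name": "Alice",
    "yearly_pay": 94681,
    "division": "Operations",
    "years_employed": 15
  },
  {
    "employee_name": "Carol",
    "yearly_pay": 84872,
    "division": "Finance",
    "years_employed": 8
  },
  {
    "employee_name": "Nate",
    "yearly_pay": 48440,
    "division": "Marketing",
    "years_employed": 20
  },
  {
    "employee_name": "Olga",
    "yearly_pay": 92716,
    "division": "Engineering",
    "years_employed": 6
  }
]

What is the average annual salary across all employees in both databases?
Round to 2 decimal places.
82414.29

Schema mapping: "compensation" (system_hr3) = "yearly_pay" (system_hr2) = annual salary

All salaries: [107635, 60767, 87789, 94681, 84872, 48440, 92716]
Sum: 576900
Count: 7
Average: 576900 / 7 = 82414.29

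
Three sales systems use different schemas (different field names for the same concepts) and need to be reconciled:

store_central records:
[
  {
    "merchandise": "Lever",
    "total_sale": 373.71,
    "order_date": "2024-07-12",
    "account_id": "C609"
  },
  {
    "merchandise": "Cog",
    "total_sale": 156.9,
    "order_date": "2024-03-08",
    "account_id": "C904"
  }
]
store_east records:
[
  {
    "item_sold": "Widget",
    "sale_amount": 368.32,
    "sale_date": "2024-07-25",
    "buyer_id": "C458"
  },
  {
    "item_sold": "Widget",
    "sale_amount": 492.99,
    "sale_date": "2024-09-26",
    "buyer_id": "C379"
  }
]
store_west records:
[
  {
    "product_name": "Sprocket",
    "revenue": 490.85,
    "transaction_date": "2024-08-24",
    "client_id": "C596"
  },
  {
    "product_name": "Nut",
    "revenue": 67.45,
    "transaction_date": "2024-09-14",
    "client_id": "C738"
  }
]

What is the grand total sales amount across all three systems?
1950.22

Schema reconciliation - all amount fields map to sale amount:

store_central (total_sale): 530.61
store_east (sale_amount): 861.31
store_west (revenue): 558.3

Grand total: 1950.22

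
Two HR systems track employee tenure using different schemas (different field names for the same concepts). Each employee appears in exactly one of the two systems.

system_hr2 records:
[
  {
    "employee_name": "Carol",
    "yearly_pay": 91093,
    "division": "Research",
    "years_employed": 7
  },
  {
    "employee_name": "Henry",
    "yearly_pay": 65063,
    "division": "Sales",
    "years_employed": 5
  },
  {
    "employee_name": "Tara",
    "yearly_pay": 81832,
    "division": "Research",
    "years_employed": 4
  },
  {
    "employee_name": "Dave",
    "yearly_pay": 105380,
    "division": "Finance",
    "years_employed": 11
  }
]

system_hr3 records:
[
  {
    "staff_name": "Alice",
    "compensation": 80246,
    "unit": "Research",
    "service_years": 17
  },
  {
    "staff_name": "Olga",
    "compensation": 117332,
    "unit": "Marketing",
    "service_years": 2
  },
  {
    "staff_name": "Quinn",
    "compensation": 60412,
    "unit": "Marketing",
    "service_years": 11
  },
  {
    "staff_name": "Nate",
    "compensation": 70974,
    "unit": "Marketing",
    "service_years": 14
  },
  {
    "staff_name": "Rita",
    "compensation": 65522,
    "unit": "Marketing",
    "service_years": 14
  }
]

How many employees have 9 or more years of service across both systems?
5

Reconcile schemas: "years_employed" (system_hr2) = "service_years" (system_hr3) = years of service

From system_hr2: 1 employees with >= 9 years
From system_hr3: 4 employees with >= 9 years

Total: 1 + 4 = 5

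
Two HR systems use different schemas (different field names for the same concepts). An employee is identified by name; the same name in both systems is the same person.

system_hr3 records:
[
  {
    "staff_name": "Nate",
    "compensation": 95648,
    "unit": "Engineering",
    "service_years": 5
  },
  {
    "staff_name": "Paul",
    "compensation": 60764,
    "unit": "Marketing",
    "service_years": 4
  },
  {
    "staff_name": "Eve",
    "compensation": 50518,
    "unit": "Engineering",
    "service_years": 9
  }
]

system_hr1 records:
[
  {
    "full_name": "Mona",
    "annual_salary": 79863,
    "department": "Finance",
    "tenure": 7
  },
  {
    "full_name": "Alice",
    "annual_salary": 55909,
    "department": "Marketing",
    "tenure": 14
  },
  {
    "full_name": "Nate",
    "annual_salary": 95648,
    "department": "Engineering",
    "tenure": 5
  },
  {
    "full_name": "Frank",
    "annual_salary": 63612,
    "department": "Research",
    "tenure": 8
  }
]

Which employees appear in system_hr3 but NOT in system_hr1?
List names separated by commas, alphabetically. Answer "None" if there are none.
Eve, Paul

Schema mapping: "staff_name" (system_hr3) = "full_name" (system_hr1) = employee name

Names in system_hr3: ['Eve', 'Nate', 'Paul']
Names in system_hr1: ['Alice', 'Frank', 'Mona', 'Nate']

In system_hr3 but not system_hr1: ['Eve', 'Paul']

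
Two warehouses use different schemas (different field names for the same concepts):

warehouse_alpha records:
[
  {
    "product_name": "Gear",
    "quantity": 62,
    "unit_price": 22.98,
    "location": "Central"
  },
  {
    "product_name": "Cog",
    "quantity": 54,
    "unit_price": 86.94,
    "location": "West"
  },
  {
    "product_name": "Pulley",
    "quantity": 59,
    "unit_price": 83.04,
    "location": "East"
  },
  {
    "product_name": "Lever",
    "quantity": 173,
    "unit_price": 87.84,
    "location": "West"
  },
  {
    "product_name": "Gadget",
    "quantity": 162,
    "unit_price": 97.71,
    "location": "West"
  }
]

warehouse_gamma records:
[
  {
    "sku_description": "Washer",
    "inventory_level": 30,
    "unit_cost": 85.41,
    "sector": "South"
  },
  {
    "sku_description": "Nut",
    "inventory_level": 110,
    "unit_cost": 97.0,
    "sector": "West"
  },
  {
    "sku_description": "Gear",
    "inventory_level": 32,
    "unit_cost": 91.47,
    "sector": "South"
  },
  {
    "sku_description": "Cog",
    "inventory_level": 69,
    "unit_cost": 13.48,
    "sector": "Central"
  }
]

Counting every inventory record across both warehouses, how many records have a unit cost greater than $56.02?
7

Schema mapping: "unit_price" (warehouse_alpha) = "unit_cost" (warehouse_gamma) = unit cost

Records > $56.02 in warehouse_alpha: 4
Records > $56.02 in warehouse_gamma: 3

Total count: 4 + 3 = 7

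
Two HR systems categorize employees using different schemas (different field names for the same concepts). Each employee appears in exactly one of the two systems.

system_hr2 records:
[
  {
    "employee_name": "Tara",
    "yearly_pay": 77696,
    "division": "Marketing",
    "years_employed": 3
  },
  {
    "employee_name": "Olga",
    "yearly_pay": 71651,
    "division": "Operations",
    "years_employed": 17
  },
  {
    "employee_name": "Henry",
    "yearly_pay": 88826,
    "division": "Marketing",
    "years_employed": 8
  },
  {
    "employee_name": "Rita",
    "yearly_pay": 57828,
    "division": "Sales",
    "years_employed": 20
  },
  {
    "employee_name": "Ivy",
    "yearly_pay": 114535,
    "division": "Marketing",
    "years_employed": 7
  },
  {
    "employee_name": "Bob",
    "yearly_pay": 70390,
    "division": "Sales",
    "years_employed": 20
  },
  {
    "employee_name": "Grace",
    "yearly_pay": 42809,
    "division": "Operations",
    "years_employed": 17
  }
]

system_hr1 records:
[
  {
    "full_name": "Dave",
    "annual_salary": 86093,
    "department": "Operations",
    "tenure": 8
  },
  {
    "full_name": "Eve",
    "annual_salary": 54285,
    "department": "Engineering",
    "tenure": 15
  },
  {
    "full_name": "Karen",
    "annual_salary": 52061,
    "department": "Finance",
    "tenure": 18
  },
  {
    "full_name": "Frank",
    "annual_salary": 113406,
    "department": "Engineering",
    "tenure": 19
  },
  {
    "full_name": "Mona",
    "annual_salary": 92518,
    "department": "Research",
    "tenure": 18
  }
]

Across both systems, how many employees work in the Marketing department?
3

Schema mapping: "division" (system_hr2) = "department" (system_hr1) = department

Marketing employees in system_hr2: 3
Marketing employees in system_hr1: 0

Total in Marketing: 3 + 0 = 3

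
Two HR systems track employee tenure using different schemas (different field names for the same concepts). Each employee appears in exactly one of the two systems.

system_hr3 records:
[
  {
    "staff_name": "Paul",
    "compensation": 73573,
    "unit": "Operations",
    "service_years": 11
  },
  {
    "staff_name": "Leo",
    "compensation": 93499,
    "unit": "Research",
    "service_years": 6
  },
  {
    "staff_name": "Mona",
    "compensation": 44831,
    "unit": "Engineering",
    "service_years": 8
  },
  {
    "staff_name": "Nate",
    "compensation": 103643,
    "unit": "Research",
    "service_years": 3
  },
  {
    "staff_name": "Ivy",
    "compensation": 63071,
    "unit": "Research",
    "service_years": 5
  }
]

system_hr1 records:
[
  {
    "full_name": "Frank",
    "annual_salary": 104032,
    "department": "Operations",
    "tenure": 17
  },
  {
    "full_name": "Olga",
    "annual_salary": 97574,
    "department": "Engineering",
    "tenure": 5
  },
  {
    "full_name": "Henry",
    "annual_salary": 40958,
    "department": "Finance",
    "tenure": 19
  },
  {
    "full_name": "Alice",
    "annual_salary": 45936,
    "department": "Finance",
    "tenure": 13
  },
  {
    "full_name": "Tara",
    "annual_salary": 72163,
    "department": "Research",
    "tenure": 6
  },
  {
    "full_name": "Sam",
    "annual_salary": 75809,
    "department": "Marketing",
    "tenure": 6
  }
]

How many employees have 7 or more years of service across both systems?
5

Reconcile schemas: "service_years" (system_hr3) = "tenure" (system_hr1) = years of service

From system_hr3: 2 employees with >= 7 years
From system_hr1: 3 employees with >= 7 years

Total: 2 + 3 = 5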